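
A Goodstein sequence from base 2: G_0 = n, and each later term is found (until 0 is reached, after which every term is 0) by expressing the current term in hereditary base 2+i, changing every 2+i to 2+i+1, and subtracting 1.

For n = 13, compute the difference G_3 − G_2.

G_0=13  [base 2] 2^(2 + 1) + 2^2 + 1  →[2↦3]→  3^(3 + 1) + 3^3 + 1 = 109  −1 ⇒ G_1=108
G_1=108  [base 3] 3^(3 + 1) + 3^3  →[3↦4]→  4^(4 + 1) + 4^4 = 1280  −1 ⇒ G_2=1279
G_2=1279  [base 4] 4^(4 + 1) + 3·4^3 + 3·4^2 + 3·4 + 3  →[4↦5]→  5^(5 + 1) + 3·5^3 + 3·5^2 + 3·5 + 3 = 16093  −1 ⇒ G_3=16092

14813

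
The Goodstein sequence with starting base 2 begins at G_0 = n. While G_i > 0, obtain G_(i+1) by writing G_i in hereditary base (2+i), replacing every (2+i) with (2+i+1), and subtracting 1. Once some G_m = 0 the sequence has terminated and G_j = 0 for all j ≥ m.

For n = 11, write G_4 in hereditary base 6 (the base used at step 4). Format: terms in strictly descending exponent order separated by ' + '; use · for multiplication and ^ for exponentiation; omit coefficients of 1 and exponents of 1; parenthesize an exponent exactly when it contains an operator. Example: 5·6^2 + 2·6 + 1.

6^(6 + 1) + 1

G_0=11  [base 2] 2^(2 + 1) + 2 + 1  →[2↦3]→  3^(3 + 1) + 3 + 1 = 85  −1 ⇒ G_1=84
G_1=84  [base 3] 3^(3 + 1) + 3  →[3↦4]→  4^(4 + 1) + 4 = 1028  −1 ⇒ G_2=1027
G_2=1027  [base 4] 4^(4 + 1) + 3  →[4↦5]→  5^(5 + 1) + 3 = 15628  −1 ⇒ G_3=15627
G_3=15627  [base 5] 5^(5 + 1) + 2  →[5↦6]→  6^(6 + 1) + 2 = 279938  −1 ⇒ G_4=279937
G_4=279937  [base 6] 6^(6 + 1) + 1  →[6↦7]→  7^(7 + 1) + 1 = 5764802  −1 ⇒ G_5=5764801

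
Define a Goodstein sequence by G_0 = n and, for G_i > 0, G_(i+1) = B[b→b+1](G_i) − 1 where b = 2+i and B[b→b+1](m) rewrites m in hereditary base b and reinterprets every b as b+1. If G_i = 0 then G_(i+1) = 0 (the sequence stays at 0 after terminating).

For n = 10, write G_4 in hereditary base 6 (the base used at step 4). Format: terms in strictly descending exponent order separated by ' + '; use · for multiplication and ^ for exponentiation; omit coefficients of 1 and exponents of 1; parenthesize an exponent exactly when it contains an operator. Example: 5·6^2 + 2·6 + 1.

base 2: 10 = 2^(2 + 1) + 2; at 3: 3^(3 + 1) + 3 = 84; next = 83
base 3: 83 = 3^(3 + 1) + 2; at 4: 4^(4 + 1) + 2 = 1026; next = 1025
base 4: 1025 = 4^(4 + 1) + 1; at 5: 5^(5 + 1) + 1 = 15626; next = 15625
base 5: 15625 = 5^(5 + 1); at 6: 6^(6 + 1) = 279936; next = 279935
base 6: 279935 = 5·6^6 + 5·6^5 + 5·6^4 + 5·6^3 + 5·6^2 + 5·6 + 5; at 7: 5·7^7 + 5·7^5 + 5·7^4 + 5·7^3 + 5·7^2 + 5·7 + 5 = 4215755; next = 4215754

5·6^6 + 5·6^5 + 5·6^4 + 5·6^3 + 5·6^2 + 5·6 + 5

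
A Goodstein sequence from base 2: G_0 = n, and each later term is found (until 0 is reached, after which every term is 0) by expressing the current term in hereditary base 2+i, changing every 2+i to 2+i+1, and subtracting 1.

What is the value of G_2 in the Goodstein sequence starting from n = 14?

(0) 14|_2 = 2^(2 + 1) + 2^2 + 2 ↦ 3^(3 + 1) + 3^3 + 3|_3 = 111 ⇒ 110
(1) 110|_3 = 3^(3 + 1) + 3^3 + 2 ↦ 4^(4 + 1) + 4^4 + 2|_4 = 1282 ⇒ 1281
(2) 1281|_4 = 4^(4 + 1) + 4^4 + 1 ↦ 5^(5 + 1) + 5^5 + 1|_5 = 18751 ⇒ 18750

1281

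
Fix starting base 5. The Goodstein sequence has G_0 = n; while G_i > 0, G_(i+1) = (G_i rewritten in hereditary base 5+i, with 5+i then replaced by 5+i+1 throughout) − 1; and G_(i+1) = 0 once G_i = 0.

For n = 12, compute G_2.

i=0: 12 = 2·5 + 2 (b=5); 5→6: 2·6 + 2 = 14; 14−1 = 13
i=1: 13 = 2·6 + 1 (b=6); 6→7: 2·7 + 1 = 15; 15−1 = 14

14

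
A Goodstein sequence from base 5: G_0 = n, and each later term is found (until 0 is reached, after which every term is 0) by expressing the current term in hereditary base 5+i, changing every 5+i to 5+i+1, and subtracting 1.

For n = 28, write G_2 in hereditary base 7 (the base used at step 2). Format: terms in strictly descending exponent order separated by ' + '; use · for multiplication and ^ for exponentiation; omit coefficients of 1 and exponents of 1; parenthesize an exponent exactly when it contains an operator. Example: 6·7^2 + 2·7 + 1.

7^2 + 1

step 0: 28 = 5^2 + 3; sub 6 for 5: 6^2 + 3; = 39; G_1 = 39−1 = 38
step 1: 38 = 6^2 + 2; sub 7 for 6: 7^2 + 2; = 51; G_2 = 51−1 = 50
step 2: 50 = 7^2 + 1; sub 8 for 7: 8^2 + 1; = 65; G_3 = 65−1 = 64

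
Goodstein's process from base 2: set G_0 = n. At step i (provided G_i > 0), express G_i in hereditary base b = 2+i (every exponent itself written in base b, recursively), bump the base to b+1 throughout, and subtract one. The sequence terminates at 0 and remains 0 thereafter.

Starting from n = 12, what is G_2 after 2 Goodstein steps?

G_0 = 12. HB_2(12) = 2^(2 + 1) + 2^2. Bump = 108. G_1 = 107.
G_1 = 107. HB_3(107) = 3^(3 + 1) + 2·3^2 + 2·3 + 2. Bump = 1066. G_2 = 1065.

1065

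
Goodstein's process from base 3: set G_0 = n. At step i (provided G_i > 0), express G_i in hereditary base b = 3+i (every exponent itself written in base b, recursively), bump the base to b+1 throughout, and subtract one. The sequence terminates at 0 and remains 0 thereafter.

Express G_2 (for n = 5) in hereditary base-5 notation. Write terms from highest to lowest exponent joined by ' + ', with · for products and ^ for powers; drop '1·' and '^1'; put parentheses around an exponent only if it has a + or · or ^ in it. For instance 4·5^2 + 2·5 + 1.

5

base 3: 5 = 3 + 2; at 4: 4 + 2 = 6; next = 5
base 4: 5 = 4 + 1; at 5: 5 + 1 = 6; next = 5
base 5: 5 = 5; at 6: 6 = 6; next = 5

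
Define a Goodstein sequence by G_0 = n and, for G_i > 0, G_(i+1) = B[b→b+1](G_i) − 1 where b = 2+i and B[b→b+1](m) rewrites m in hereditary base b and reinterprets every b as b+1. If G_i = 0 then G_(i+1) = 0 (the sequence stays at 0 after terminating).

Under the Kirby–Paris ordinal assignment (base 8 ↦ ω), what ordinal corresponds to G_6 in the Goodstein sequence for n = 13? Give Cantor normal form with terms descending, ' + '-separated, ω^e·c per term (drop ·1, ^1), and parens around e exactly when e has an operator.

[0] 13 ≡ 2^(2 + 1) + 2^2 + 1 (base 2). Lift 3: 109. −1: 108.
[1] 108 ≡ 3^(3 + 1) + 3^3 (base 3). Lift 4: 1280. −1: 1279.
[2] 1279 ≡ 4^(4 + 1) + 3·4^3 + 3·4^2 + 3·4 + 3 (base 4). Lift 5: 16093. −1: 16092.
[3] 16092 ≡ 5^(5 + 1) + 3·5^3 + 3·5^2 + 3·5 + 2 (base 5). Lift 6: 280712. −1: 280711.
[4] 280711 ≡ 6^(6 + 1) + 3·6^3 + 3·6^2 + 3·6 + 1 (base 6). Lift 7: 5765999. −1: 5765998.
[5] 5765998 ≡ 7^(7 + 1) + 3·7^3 + 3·7^2 + 3·7 (base 7). Lift 8: 134219480. −1: 134219479.
[6] 134219479 ≡ 8^(8 + 1) + 3·8^3 + 3·8^2 + 2·8 + 7 (base 8). Lift 9: 3486786856. −1: 3486786855.

ω^(ω + 1) + ω^3·3 + ω^2·3 + ω·2 + 7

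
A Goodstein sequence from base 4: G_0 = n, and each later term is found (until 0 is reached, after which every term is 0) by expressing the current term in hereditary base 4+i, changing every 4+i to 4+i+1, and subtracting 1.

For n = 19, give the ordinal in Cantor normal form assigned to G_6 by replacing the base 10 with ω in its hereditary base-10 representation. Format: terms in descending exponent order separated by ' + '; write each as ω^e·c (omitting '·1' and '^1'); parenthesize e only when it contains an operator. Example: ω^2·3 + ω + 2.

ω·7 + 5

19 —HB4→ 4^2 + 3 —bump→ 5^2 + 3 = 28 —(−1)→ 27
27 —HB5→ 5^2 + 2 —bump→ 6^2 + 2 = 38 —(−1)→ 37
37 —HB6→ 6^2 + 1 —bump→ 7^2 + 1 = 50 —(−1)→ 49
49 —HB7→ 7^2 —bump→ 8^2 = 64 —(−1)→ 63
63 —HB8→ 7·8 + 7 —bump→ 7·9 + 7 = 70 —(−1)→ 69
69 —HB9→ 7·9 + 6 —bump→ 7·10 + 6 = 76 —(−1)→ 75
75 —HB10→ 7·10 + 5 —bump→ 7·11 + 5 = 82 —(−1)→ 81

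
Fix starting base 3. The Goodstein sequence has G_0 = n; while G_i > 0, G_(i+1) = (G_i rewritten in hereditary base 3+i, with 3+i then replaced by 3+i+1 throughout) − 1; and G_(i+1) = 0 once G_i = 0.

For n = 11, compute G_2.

[0] 11 ≡ 3^2 + 2 (base 3). Lift 4: 18. −1: 17.
[1] 17 ≡ 4^2 + 1 (base 4). Lift 5: 26. −1: 25.

25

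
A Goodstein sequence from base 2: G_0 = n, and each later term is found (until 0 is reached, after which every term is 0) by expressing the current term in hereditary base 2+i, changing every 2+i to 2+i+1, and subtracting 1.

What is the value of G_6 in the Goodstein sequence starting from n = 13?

i=0: 13 = 2^(2 + 1) + 2^2 + 1 (b=2); 2→3: 3^(3 + 1) + 3^3 + 1 = 109; 109−1 = 108
i=1: 108 = 3^(3 + 1) + 3^3 (b=3); 3→4: 4^(4 + 1) + 4^4 = 1280; 1280−1 = 1279
i=2: 1279 = 4^(4 + 1) + 3·4^3 + 3·4^2 + 3·4 + 3 (b=4); 4→5: 5^(5 + 1) + 3·5^3 + 3·5^2 + 3·5 + 3 = 16093; 16093−1 = 16092
i=3: 16092 = 5^(5 + 1) + 3·5^3 + 3·5^2 + 3·5 + 2 (b=5); 5→6: 6^(6 + 1) + 3·6^3 + 3·6^2 + 3·6 + 2 = 280712; 280712−1 = 280711
i=4: 280711 = 6^(6 + 1) + 3·6^3 + 3·6^2 + 3·6 + 1 (b=6); 6→7: 7^(7 + 1) + 3·7^3 + 3·7^2 + 3·7 + 1 = 5765999; 5765999−1 = 5765998
i=5: 5765998 = 7^(7 + 1) + 3·7^3 + 3·7^2 + 3·7 (b=7); 7→8: 8^(8 + 1) + 3·8^3 + 3·8^2 + 3·8 = 134219480; 134219480−1 = 134219479
i=6: 134219479 = 8^(8 + 1) + 3·8^3 + 3·8^2 + 2·8 + 7 (b=8); 8→9: 9^(9 + 1) + 3·9^3 + 3·9^2 + 2·9 + 7 = 3486786856; 3486786856−1 = 3486786855

134219479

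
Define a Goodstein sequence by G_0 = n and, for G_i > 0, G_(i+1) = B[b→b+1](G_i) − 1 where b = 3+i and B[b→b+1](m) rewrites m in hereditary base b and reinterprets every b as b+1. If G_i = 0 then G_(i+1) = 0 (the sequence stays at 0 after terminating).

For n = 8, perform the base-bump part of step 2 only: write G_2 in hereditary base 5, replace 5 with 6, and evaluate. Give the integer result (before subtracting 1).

12

step 0: 8 = 2·3 + 2; sub 4 for 3: 2·4 + 2; = 10; G_1 = 10−1 = 9
step 1: 9 = 2·4 + 1; sub 5 for 4: 2·5 + 1; = 11; G_2 = 11−1 = 10
step 2: 10 = 2·5; sub 6 for 5: 2·6; = 12; G_3 = 12−1 = 11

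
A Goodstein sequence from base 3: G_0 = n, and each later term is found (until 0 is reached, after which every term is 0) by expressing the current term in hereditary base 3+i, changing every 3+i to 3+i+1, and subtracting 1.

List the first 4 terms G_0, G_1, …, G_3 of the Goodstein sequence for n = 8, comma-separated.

8, 9, 10, 11

G_0=8  [base 3] 2·3 + 2  →[3↦4]→  2·4 + 2 = 10  −1 ⇒ G_1=9
G_1=9  [base 4] 2·4 + 1  →[4↦5]→  2·5 + 1 = 11  −1 ⇒ G_2=10
G_2=10  [base 5] 2·5  →[5↦6]→  2·6 = 12  −1 ⇒ G_3=11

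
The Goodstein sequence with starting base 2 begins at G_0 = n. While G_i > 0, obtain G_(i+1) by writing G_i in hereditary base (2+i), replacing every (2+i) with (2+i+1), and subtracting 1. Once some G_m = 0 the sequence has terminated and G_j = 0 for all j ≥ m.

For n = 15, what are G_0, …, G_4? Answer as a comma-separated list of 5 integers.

15 —HB2→ 2^(2 + 1) + 2^2 + 2 + 1 —bump→ 3^(3 + 1) + 3^3 + 3 + 1 = 112 —(−1)→ 111
111 —HB3→ 3^(3 + 1) + 3^3 + 3 —bump→ 4^(4 + 1) + 4^4 + 4 = 1284 —(−1)→ 1283
1283 —HB4→ 4^(4 + 1) + 4^4 + 3 —bump→ 5^(5 + 1) + 5^5 + 3 = 18753 —(−1)→ 18752
18752 —HB5→ 5^(5 + 1) + 5^5 + 2 —bump→ 6^(6 + 1) + 6^6 + 2 = 326594 —(−1)→ 326593

15, 111, 1283, 18752, 326593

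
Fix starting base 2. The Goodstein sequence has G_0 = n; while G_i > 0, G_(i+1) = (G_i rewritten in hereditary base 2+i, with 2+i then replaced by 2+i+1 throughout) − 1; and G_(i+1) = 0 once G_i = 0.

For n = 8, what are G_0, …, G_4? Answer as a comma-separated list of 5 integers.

8, 80, 553, 6310, 93395

(0) 8|_2 = 2^(2 + 1) ↦ 3^(3 + 1)|_3 = 81 ⇒ 80
(1) 80|_3 = 2·3^3 + 2·3^2 + 2·3 + 2 ↦ 2·4^4 + 2·4^2 + 2·4 + 2|_4 = 554 ⇒ 553
(2) 553|_4 = 2·4^4 + 2·4^2 + 2·4 + 1 ↦ 2·5^5 + 2·5^2 + 2·5 + 1|_5 = 6311 ⇒ 6310
(3) 6310|_5 = 2·5^5 + 2·5^2 + 2·5 ↦ 2·6^6 + 2·6^2 + 2·6|_6 = 93396 ⇒ 93395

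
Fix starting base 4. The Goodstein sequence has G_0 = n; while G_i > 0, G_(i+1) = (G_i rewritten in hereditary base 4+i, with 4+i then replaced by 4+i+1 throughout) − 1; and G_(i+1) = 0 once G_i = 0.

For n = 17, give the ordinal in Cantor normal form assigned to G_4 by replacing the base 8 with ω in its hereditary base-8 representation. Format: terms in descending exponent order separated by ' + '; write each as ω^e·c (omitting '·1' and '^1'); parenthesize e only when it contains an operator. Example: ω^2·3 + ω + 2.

ω·5 + 3

(0) 17|_4 = 4^2 + 1 ↦ 5^2 + 1|_5 = 26 ⇒ 25
(1) 25|_5 = 5^2 ↦ 6^2|_6 = 36 ⇒ 35
(2) 35|_6 = 5·6 + 5 ↦ 5·7 + 5|_7 = 40 ⇒ 39
(3) 39|_7 = 5·7 + 4 ↦ 5·8 + 4|_8 = 44 ⇒ 43
(4) 43|_8 = 5·8 + 3 ↦ 5·9 + 3|_9 = 48 ⇒ 47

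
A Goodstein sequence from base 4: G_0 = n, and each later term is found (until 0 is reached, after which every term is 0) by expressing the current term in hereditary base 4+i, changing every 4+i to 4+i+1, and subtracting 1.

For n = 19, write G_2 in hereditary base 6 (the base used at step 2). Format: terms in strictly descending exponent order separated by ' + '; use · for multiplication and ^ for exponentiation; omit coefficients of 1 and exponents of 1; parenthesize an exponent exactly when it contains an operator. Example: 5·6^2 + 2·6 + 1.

base 4: 19 = 4^2 + 3; at 5: 5^2 + 3 = 28; next = 27
base 5: 27 = 5^2 + 2; at 6: 6^2 + 2 = 38; next = 37
base 6: 37 = 6^2 + 1; at 7: 7^2 + 1 = 50; next = 49

6^2 + 1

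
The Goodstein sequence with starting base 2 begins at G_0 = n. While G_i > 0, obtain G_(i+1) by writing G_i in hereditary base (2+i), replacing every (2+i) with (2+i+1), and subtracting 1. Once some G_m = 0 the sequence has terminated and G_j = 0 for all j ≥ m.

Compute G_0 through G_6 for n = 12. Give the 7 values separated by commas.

12, 107, 1065, 15685, 280019, 5764910, 134217867

(0) 12|_2 = 2^(2 + 1) + 2^2 ↦ 3^(3 + 1) + 3^3|_3 = 108 ⇒ 107
(1) 107|_3 = 3^(3 + 1) + 2·3^2 + 2·3 + 2 ↦ 4^(4 + 1) + 2·4^2 + 2·4 + 2|_4 = 1066 ⇒ 1065
(2) 1065|_4 = 4^(4 + 1) + 2·4^2 + 2·4 + 1 ↦ 5^(5 + 1) + 2·5^2 + 2·5 + 1|_5 = 15686 ⇒ 15685
(3) 15685|_5 = 5^(5 + 1) + 2·5^2 + 2·5 ↦ 6^(6 + 1) + 2·6^2 + 2·6|_6 = 280020 ⇒ 280019
(4) 280019|_6 = 6^(6 + 1) + 2·6^2 + 6 + 5 ↦ 7^(7 + 1) + 2·7^2 + 7 + 5|_7 = 5764911 ⇒ 5764910
(5) 5764910|_7 = 7^(7 + 1) + 2·7^2 + 7 + 4 ↦ 8^(8 + 1) + 2·8^2 + 8 + 4|_8 = 134217868 ⇒ 134217867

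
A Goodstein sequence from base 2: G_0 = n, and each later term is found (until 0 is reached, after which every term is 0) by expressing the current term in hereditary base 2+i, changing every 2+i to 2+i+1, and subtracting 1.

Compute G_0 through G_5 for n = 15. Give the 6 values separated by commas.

G_0=15  [base 2] 2^(2 + 1) + 2^2 + 2 + 1  →[2↦3]→  3^(3 + 1) + 3^3 + 3 + 1 = 112  −1 ⇒ G_1=111
G_1=111  [base 3] 3^(3 + 1) + 3^3 + 3  →[3↦4]→  4^(4 + 1) + 4^4 + 4 = 1284  −1 ⇒ G_2=1283
G_2=1283  [base 4] 4^(4 + 1) + 4^4 + 3  →[4↦5]→  5^(5 + 1) + 5^5 + 3 = 18753  −1 ⇒ G_3=18752
G_3=18752  [base 5] 5^(5 + 1) + 5^5 + 2  →[5↦6]→  6^(6 + 1) + 6^6 + 2 = 326594  −1 ⇒ G_4=326593
G_4=326593  [base 6] 6^(6 + 1) + 6^6 + 1  →[6↦7]→  7^(7 + 1) + 7^7 + 1 = 6588345  −1 ⇒ G_5=6588344

15, 111, 1283, 18752, 326593, 6588344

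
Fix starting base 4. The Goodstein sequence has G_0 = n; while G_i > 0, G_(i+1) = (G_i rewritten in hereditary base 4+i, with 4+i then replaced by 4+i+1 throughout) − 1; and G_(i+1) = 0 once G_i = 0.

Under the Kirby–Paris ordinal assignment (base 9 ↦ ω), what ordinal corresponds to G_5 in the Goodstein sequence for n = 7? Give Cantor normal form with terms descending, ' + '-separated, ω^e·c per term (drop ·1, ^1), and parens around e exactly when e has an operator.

G_0 = 7. HB_4(7) = 4 + 3. Bump = 8. G_1 = 7.
G_1 = 7. HB_5(7) = 5 + 2. Bump = 8. G_2 = 7.
G_2 = 7. HB_6(7) = 6 + 1. Bump = 8. G_3 = 7.
G_3 = 7. HB_7(7) = 7. Bump = 8. G_4 = 7.
G_4 = 7. HB_8(7) = 7. Bump = 7. G_5 = 6.

6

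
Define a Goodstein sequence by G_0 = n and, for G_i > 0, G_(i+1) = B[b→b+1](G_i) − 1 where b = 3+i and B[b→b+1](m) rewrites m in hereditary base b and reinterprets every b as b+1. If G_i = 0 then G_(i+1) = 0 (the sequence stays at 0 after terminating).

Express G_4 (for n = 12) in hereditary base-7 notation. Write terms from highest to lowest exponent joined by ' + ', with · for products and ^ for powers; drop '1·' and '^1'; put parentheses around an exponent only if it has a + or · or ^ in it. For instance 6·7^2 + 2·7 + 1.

7^2

step 0: 12 = 3^2 + 3; sub 4 for 3: 4^2 + 4; = 20; G_1 = 20−1 = 19
step 1: 19 = 4^2 + 3; sub 5 for 4: 5^2 + 3; = 28; G_2 = 28−1 = 27
step 2: 27 = 5^2 + 2; sub 6 for 5: 6^2 + 2; = 38; G_3 = 38−1 = 37
step 3: 37 = 6^2 + 1; sub 7 for 6: 7^2 + 1; = 50; G_4 = 50−1 = 49
step 4: 49 = 7^2; sub 8 for 7: 8^2; = 64; G_5 = 64−1 = 63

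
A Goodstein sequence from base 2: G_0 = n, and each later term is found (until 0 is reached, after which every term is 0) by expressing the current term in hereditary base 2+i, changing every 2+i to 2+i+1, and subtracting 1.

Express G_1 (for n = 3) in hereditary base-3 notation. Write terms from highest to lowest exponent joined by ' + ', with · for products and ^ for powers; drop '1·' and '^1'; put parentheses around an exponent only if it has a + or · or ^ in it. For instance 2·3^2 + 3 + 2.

3

base 2: 3 = 2 + 1; at 3: 3 + 1 = 4; next = 3
base 3: 3 = 3; at 4: 4 = 4; next = 3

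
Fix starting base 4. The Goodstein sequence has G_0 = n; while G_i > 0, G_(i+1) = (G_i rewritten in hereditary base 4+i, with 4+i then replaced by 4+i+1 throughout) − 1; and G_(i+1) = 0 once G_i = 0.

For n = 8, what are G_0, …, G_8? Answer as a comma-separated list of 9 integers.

G_0 = 8. HB_4(8) = 2·4. Bump = 10. G_1 = 9.
G_1 = 9. HB_5(9) = 5 + 4. Bump = 10. G_2 = 9.
G_2 = 9. HB_6(9) = 6 + 3. Bump = 10. G_3 = 9.
G_3 = 9. HB_7(9) = 7 + 2. Bump = 10. G_4 = 9.
G_4 = 9. HB_8(9) = 8 + 1. Bump = 10. G_5 = 9.
G_5 = 9. HB_9(9) = 9. Bump = 10. G_6 = 9.
G_6 = 9. HB_10(9) = 9. Bump = 9. G_7 = 8.
G_7 = 8. HB_11(8) = 8. Bump = 8. G_8 = 7.

8, 9, 9, 9, 9, 9, 9, 8, 7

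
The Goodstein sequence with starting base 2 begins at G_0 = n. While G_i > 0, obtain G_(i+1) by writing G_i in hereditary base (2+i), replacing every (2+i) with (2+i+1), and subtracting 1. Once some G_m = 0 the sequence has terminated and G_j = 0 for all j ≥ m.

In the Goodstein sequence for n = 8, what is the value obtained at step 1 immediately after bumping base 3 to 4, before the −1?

554

G_0 = 8. HB_2(8) = 2^(2 + 1). Bump = 81. G_1 = 80.
G_1 = 80. HB_3(80) = 2·3^3 + 2·3^2 + 2·3 + 2. Bump = 554. G_2 = 553.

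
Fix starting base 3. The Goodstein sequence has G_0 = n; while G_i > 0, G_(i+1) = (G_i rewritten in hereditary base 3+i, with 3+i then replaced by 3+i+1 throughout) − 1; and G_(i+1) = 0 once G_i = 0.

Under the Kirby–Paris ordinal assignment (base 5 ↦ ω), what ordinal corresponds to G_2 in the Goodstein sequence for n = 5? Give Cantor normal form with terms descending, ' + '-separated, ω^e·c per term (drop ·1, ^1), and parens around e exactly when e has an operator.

base 3: 5 = 3 + 2; at 4: 4 + 2 = 6; next = 5
base 4: 5 = 4 + 1; at 5: 5 + 1 = 6; next = 5
base 5: 5 = 5; at 6: 6 = 6; next = 5

ω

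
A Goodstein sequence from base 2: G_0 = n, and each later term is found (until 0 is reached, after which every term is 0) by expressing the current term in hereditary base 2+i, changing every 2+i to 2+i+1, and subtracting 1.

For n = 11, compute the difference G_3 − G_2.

14600

[0] 11 ≡ 2^(2 + 1) + 2 + 1 (base 2). Lift 3: 85. −1: 84.
[1] 84 ≡ 3^(3 + 1) + 3 (base 3). Lift 4: 1028. −1: 1027.
[2] 1027 ≡ 4^(4 + 1) + 3 (base 4). Lift 5: 15628. −1: 15627.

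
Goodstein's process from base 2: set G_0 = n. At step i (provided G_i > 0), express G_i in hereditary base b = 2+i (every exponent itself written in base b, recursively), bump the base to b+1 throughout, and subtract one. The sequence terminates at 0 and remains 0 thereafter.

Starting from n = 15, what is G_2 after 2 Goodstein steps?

15 —HB2→ 2^(2 + 1) + 2^2 + 2 + 1 —bump→ 3^(3 + 1) + 3^3 + 3 + 1 = 112 —(−1)→ 111
111 —HB3→ 3^(3 + 1) + 3^3 + 3 —bump→ 4^(4 + 1) + 4^4 + 4 = 1284 —(−1)→ 1283

1283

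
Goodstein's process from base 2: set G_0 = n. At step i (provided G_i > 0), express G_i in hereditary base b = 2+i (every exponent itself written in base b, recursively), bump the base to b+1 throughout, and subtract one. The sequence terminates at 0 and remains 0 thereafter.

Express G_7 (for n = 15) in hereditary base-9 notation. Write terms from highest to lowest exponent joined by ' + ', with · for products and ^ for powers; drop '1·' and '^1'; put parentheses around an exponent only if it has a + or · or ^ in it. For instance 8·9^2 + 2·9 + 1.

9^(9 + 1) + 7·9^7 + 7·9^6 + 7·9^5 + 7·9^4 + 7·9^3 + 7·9^2 + 7·9 + 6

(0) 15|_2 = 2^(2 + 1) + 2^2 + 2 + 1 ↦ 3^(3 + 1) + 3^3 + 3 + 1|_3 = 112 ⇒ 111
(1) 111|_3 = 3^(3 + 1) + 3^3 + 3 ↦ 4^(4 + 1) + 4^4 + 4|_4 = 1284 ⇒ 1283
(2) 1283|_4 = 4^(4 + 1) + 4^4 + 3 ↦ 5^(5 + 1) + 5^5 + 3|_5 = 18753 ⇒ 18752
(3) 18752|_5 = 5^(5 + 1) + 5^5 + 2 ↦ 6^(6 + 1) + 6^6 + 2|_6 = 326594 ⇒ 326593
(4) 326593|_6 = 6^(6 + 1) + 6^6 + 1 ↦ 7^(7 + 1) + 7^7 + 1|_7 = 6588345 ⇒ 6588344
(5) 6588344|_7 = 7^(7 + 1) + 7^7 ↦ 8^(8 + 1) + 8^8|_8 = 150994944 ⇒ 150994943
(6) 150994943|_8 = 8^(8 + 1) + 7·8^7 + 7·8^6 + 7·8^5 + 7·8^4 + 7·8^3 + 7·8^2 + 7·8 + 7 ↦ 9^(9 + 1) + 7·9^7 + 7·9^6 + 7·9^5 + 7·9^4 + 7·9^3 + 7·9^2 + 7·9 + 7|_9 = 3524450281 ⇒ 3524450280
(7) 3524450280|_9 = 9^(9 + 1) + 7·9^7 + 7·9^6 + 7·9^5 + 7·9^4 + 7·9^3 + 7·9^2 + 7·9 + 6 ↦ 10^(10 + 1) + 7·10^7 + 7·10^6 + 7·10^5 + 7·10^4 + 7·10^3 + 7·10^2 + 7·10 + 6|_10 = 100077777776 ⇒ 100077777775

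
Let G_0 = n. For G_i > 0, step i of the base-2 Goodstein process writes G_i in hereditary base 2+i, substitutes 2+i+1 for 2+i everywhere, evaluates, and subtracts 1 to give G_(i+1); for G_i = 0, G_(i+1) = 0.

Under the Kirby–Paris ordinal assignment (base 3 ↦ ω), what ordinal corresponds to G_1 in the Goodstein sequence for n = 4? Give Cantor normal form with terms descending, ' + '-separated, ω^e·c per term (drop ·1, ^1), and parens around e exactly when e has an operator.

G_0=4  [base 2] 2^2  →[2↦3]→  3^3 = 27  −1 ⇒ G_1=26
G_1=26  [base 3] 2·3^2 + 2·3 + 2  →[3↦4]→  2·4^2 + 2·4 + 2 = 42  −1 ⇒ G_2=41

ω^2·2 + ω·2 + 2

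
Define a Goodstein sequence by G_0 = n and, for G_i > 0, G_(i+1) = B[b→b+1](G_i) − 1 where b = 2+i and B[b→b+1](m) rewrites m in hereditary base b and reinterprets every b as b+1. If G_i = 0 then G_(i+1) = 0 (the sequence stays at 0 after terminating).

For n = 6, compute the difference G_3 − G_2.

G_0=6  [base 2] 2^2 + 2  →[2↦3]→  3^3 + 3 = 30  −1 ⇒ G_1=29
G_1=29  [base 3] 3^3 + 2  →[3↦4]→  4^4 + 2 = 258  −1 ⇒ G_2=257
G_2=257  [base 4] 4^4 + 1  →[4↦5]→  5^5 + 1 = 3126  −1 ⇒ G_3=3125

2868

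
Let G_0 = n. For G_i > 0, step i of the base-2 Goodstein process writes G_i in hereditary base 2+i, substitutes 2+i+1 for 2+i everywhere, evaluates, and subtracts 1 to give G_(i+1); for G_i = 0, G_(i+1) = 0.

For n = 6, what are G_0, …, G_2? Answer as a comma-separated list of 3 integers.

[0] 6 ≡ 2^2 + 2 (base 2). Lift 3: 30. −1: 29.
[1] 29 ≡ 3^3 + 2 (base 3). Lift 4: 258. −1: 257.

6, 29, 257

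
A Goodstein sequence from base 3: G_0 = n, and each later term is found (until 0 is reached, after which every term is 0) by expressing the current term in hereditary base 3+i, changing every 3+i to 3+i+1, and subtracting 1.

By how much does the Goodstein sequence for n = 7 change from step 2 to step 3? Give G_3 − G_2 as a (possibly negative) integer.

i=0: 7 = 2·3 + 1 (b=3); 3→4: 2·4 + 1 = 9; 9−1 = 8
i=1: 8 = 2·4 (b=4); 4→5: 2·5 = 10; 10−1 = 9
i=2: 9 = 5 + 4 (b=5); 5→6: 6 + 4 = 10; 10−1 = 9

0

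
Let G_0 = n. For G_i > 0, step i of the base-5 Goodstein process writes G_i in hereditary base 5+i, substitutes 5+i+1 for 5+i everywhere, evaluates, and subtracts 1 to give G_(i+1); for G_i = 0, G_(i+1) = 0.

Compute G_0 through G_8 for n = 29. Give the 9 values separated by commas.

i=0: 29 = 5^2 + 4 (b=5); 5→6: 6^2 + 4 = 40; 40−1 = 39
i=1: 39 = 6^2 + 3 (b=6); 6→7: 7^2 + 3 = 52; 52−1 = 51
i=2: 51 = 7^2 + 2 (b=7); 7→8: 8^2 + 2 = 66; 66−1 = 65
i=3: 65 = 8^2 + 1 (b=8); 8→9: 9^2 + 1 = 82; 82−1 = 81
i=4: 81 = 9^2 (b=9); 9→10: 10^2 = 100; 100−1 = 99
i=5: 99 = 9·10 + 9 (b=10); 10→11: 9·11 + 9 = 108; 108−1 = 107
i=6: 107 = 9·11 + 8 (b=11); 11→12: 9·12 + 8 = 116; 116−1 = 115
i=7: 115 = 9·12 + 7 (b=12); 12→13: 9·13 + 7 = 124; 124−1 = 123

29, 39, 51, 65, 81, 99, 107, 115, 123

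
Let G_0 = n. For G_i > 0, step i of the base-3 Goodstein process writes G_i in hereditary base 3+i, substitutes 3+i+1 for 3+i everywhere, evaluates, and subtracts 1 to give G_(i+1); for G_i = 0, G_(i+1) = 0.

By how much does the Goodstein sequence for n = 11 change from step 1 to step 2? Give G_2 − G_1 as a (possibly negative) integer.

base 3: 11 = 3^2 + 2; at 4: 4^2 + 2 = 18; next = 17
base 4: 17 = 4^2 + 1; at 5: 5^2 + 1 = 26; next = 25

8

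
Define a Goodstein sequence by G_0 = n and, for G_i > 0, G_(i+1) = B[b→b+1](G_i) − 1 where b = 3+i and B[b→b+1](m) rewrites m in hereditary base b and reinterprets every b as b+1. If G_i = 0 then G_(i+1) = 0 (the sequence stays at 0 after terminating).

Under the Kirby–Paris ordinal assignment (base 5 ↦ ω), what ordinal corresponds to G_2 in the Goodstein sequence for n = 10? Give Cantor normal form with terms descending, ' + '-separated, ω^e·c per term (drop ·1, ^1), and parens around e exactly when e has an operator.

ω·4 + 4

G_0=10  [base 3] 3^2 + 1  →[3↦4]→  4^2 + 1 = 17  −1 ⇒ G_1=16
G_1=16  [base 4] 4^2  →[4↦5]→  5^2 = 25  −1 ⇒ G_2=24
G_2=24  [base 5] 4·5 + 4  →[5↦6]→  4·6 + 4 = 28  −1 ⇒ G_3=27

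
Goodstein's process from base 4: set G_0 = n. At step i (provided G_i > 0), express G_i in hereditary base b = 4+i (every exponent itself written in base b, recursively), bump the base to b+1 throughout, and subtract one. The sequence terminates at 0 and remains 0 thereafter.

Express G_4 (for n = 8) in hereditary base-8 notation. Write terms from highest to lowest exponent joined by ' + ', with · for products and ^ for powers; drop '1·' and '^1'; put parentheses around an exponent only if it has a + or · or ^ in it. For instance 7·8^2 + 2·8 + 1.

8 + 1

G_0 = 8. HB_4(8) = 2·4. Bump = 10. G_1 = 9.
G_1 = 9. HB_5(9) = 5 + 4. Bump = 10. G_2 = 9.
G_2 = 9. HB_6(9) = 6 + 3. Bump = 10. G_3 = 9.
G_3 = 9. HB_7(9) = 7 + 2. Bump = 10. G_4 = 9.
G_4 = 9. HB_8(9) = 8 + 1. Bump = 10. G_5 = 9.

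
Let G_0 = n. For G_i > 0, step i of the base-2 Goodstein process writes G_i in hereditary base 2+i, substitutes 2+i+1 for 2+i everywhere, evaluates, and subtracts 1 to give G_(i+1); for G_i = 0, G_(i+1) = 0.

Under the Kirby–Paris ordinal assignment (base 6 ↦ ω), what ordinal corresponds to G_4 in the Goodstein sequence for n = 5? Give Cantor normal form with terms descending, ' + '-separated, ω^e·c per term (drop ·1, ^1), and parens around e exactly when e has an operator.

ω^3·3 + ω^2·3 + ω·3 + 1

(0) 5|_2 = 2^2 + 1 ↦ 3^3 + 1|_3 = 28 ⇒ 27
(1) 27|_3 = 3^3 ↦ 4^4|_4 = 256 ⇒ 255
(2) 255|_4 = 3·4^3 + 3·4^2 + 3·4 + 3 ↦ 3·5^3 + 3·5^2 + 3·5 + 3|_5 = 468 ⇒ 467
(3) 467|_5 = 3·5^3 + 3·5^2 + 3·5 + 2 ↦ 3·6^3 + 3·6^2 + 3·6 + 2|_6 = 776 ⇒ 775
(4) 775|_6 = 3·6^3 + 3·6^2 + 3·6 + 1 ↦ 3·7^3 + 3·7^2 + 3·7 + 1|_7 = 1198 ⇒ 1197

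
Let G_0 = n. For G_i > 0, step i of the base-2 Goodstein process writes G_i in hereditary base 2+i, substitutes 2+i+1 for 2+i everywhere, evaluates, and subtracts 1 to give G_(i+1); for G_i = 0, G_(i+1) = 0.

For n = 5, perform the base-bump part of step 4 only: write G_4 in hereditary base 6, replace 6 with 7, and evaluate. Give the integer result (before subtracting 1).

1198

i=0: 5 = 2^2 + 1 (b=2); 2→3: 3^3 + 1 = 28; 28−1 = 27
i=1: 27 = 3^3 (b=3); 3→4: 4^4 = 256; 256−1 = 255
i=2: 255 = 3·4^3 + 3·4^2 + 3·4 + 3 (b=4); 4→5: 3·5^3 + 3·5^2 + 3·5 + 3 = 468; 468−1 = 467
i=3: 467 = 3·5^3 + 3·5^2 + 3·5 + 2 (b=5); 5→6: 3·6^3 + 3·6^2 + 3·6 + 2 = 776; 776−1 = 775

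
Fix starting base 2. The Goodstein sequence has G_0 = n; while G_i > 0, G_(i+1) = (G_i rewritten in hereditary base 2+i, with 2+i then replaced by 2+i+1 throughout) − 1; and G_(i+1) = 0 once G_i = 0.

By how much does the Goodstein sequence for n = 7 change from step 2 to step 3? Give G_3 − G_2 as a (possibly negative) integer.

2868

[0] 7 ≡ 2^2 + 2 + 1 (base 2). Lift 3: 31. −1: 30.
[1] 30 ≡ 3^3 + 3 (base 3). Lift 4: 260. −1: 259.
[2] 259 ≡ 4^4 + 3 (base 4). Lift 5: 3128. −1: 3127.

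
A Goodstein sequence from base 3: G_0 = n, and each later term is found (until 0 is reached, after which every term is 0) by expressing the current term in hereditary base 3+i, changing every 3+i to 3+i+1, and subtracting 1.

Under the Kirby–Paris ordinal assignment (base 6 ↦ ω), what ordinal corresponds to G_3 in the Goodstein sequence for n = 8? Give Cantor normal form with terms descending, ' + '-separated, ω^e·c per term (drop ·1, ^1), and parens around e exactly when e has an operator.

(0) 8|_3 = 2·3 + 2 ↦ 2·4 + 2|_4 = 10 ⇒ 9
(1) 9|_4 = 2·4 + 1 ↦ 2·5 + 1|_5 = 11 ⇒ 10
(2) 10|_5 = 2·5 ↦ 2·6|_6 = 12 ⇒ 11
(3) 11|_6 = 6 + 5 ↦ 7 + 5|_7 = 12 ⇒ 11

ω + 5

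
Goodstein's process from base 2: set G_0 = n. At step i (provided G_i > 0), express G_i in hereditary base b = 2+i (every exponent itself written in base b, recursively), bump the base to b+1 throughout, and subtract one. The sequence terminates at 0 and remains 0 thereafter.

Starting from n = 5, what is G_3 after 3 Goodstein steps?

467

G_0=5  [base 2] 2^2 + 1  →[2↦3]→  3^3 + 1 = 28  −1 ⇒ G_1=27
G_1=27  [base 3] 3^3  →[3↦4]→  4^4 = 256  −1 ⇒ G_2=255
G_2=255  [base 4] 3·4^3 + 3·4^2 + 3·4 + 3  →[4↦5]→  3·5^3 + 3·5^2 + 3·5 + 3 = 468  −1 ⇒ G_3=467
G_3=467  [base 5] 3·5^3 + 3·5^2 + 3·5 + 2  →[5↦6]→  3·6^3 + 3·6^2 + 3·6 + 2 = 776  −1 ⇒ G_4=775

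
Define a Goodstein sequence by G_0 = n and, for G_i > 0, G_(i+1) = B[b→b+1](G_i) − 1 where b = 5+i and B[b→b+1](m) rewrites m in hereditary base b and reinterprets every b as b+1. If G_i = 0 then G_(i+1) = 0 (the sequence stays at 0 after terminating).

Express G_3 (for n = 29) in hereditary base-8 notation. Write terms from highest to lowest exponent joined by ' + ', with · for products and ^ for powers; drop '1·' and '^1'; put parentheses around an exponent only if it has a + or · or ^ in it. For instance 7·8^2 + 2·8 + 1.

8^2 + 1

29 —HB5→ 5^2 + 4 —bump→ 6^2 + 4 = 40 —(−1)→ 39
39 —HB6→ 6^2 + 3 —bump→ 7^2 + 3 = 52 —(−1)→ 51
51 —HB7→ 7^2 + 2 —bump→ 8^2 + 2 = 66 —(−1)→ 65
65 —HB8→ 8^2 + 1 —bump→ 9^2 + 1 = 82 —(−1)→ 81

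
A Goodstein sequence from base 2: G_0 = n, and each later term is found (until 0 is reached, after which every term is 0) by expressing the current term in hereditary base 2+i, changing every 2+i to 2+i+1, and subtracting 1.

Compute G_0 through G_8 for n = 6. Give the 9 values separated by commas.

i=0: 6 = 2^2 + 2 (b=2); 2→3: 3^3 + 3 = 30; 30−1 = 29
i=1: 29 = 3^3 + 2 (b=3); 3→4: 4^4 + 2 = 258; 258−1 = 257
i=2: 257 = 4^4 + 1 (b=4); 4→5: 5^5 + 1 = 3126; 3126−1 = 3125
i=3: 3125 = 5^5 (b=5); 5→6: 6^6 = 46656; 46656−1 = 46655
i=4: 46655 = 5·6^5 + 5·6^4 + 5·6^3 + 5·6^2 + 5·6 + 5 (b=6); 6→7: 5·7^5 + 5·7^4 + 5·7^3 + 5·7^2 + 5·7 + 5 = 98040; 98040−1 = 98039
i=5: 98039 = 5·7^5 + 5·7^4 + 5·7^3 + 5·7^2 + 5·7 + 4 (b=7); 7→8: 5·8^5 + 5·8^4 + 5·8^3 + 5·8^2 + 5·8 + 4 = 187244; 187244−1 = 187243
i=6: 187243 = 5·8^5 + 5·8^4 + 5·8^3 + 5·8^2 + 5·8 + 3 (b=8); 8→9: 5·9^5 + 5·9^4 + 5·9^3 + 5·9^2 + 5·9 + 3 = 332148; 332148−1 = 332147
i=7: 332147 = 5·9^5 + 5·9^4 + 5·9^3 + 5·9^2 + 5·9 + 2 (b=9); 9→10: 5·10^5 + 5·10^4 + 5·10^3 + 5·10^2 + 5·10 + 2 = 555552; 555552−1 = 555551

6, 29, 257, 3125, 46655, 98039, 187243, 332147, 555551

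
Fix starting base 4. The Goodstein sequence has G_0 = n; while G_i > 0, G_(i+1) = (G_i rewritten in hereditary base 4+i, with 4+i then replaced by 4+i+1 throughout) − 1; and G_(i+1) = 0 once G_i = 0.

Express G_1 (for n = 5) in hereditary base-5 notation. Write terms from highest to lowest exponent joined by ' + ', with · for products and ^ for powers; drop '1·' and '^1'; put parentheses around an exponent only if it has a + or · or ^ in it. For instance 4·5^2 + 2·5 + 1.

G_0 = 5. HB_4(5) = 4 + 1. Bump = 6. G_1 = 5.
G_1 = 5. HB_5(5) = 5. Bump = 6. G_2 = 5.

5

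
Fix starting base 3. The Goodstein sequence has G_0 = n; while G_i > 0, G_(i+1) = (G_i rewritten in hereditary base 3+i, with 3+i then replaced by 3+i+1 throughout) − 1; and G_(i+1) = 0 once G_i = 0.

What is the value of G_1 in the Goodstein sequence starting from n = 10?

16

G_0=10  [base 3] 3^2 + 1  →[3↦4]→  4^2 + 1 = 17  −1 ⇒ G_1=16
G_1=16  [base 4] 4^2  →[4↦5]→  5^2 = 25  −1 ⇒ G_2=24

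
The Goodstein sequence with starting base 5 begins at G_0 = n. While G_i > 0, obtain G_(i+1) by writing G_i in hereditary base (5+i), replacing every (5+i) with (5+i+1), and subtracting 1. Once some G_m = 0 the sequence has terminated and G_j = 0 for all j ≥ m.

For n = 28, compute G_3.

(0) 28|_5 = 5^2 + 3 ↦ 6^2 + 3|_6 = 39 ⇒ 38
(1) 38|_6 = 6^2 + 2 ↦ 7^2 + 2|_7 = 51 ⇒ 50
(2) 50|_7 = 7^2 + 1 ↦ 8^2 + 1|_8 = 65 ⇒ 64
(3) 64|_8 = 8^2 ↦ 9^2|_9 = 81 ⇒ 80

64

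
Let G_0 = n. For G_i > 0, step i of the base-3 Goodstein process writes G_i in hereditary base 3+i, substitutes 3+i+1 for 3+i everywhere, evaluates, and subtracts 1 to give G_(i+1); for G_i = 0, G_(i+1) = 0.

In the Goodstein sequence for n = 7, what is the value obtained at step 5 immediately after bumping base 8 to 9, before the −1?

10

step 0: 7 = 2·3 + 1; sub 4 for 3: 2·4 + 1; = 9; G_1 = 9−1 = 8
step 1: 8 = 2·4; sub 5 for 4: 2·5; = 10; G_2 = 10−1 = 9
step 2: 9 = 5 + 4; sub 6 for 5: 6 + 4; = 10; G_3 = 10−1 = 9
step 3: 9 = 6 + 3; sub 7 for 6: 7 + 3; = 10; G_4 = 10−1 = 9
step 4: 9 = 7 + 2; sub 8 for 7: 8 + 2; = 10; G_5 = 10−1 = 9
step 5: 9 = 8 + 1; sub 9 for 8: 9 + 1; = 10; G_6 = 10−1 = 9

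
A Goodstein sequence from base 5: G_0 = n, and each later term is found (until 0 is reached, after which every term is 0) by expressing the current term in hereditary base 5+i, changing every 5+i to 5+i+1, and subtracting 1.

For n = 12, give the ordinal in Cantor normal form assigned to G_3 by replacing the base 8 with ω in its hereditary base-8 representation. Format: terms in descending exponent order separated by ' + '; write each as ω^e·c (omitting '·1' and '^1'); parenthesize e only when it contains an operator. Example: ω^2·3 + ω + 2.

G_0 = 12. HB_5(12) = 2·5 + 2. Bump = 14. G_1 = 13.
G_1 = 13. HB_6(13) = 2·6 + 1. Bump = 15. G_2 = 14.
G_2 = 14. HB_7(14) = 2·7. Bump = 16. G_3 = 15.
G_3 = 15. HB_8(15) = 8 + 7. Bump = 16. G_4 = 15.

ω + 7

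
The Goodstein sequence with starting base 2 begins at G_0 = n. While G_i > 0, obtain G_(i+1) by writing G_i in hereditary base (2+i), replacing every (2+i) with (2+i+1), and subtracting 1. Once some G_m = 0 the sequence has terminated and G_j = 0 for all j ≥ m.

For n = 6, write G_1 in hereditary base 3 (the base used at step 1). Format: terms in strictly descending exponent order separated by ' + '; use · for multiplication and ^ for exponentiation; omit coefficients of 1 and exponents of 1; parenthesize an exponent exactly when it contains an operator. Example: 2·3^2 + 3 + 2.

[0] 6 ≡ 2^2 + 2 (base 2). Lift 3: 30. −1: 29.
[1] 29 ≡ 3^3 + 2 (base 3). Lift 4: 258. −1: 257.

3^3 + 2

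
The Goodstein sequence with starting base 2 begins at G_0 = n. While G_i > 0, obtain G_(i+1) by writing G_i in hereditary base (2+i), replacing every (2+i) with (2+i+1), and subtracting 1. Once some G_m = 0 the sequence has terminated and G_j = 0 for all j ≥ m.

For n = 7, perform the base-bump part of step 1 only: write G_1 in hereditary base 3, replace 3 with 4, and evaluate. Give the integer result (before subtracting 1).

260

(0) 7|_2 = 2^2 + 2 + 1 ↦ 3^3 + 3 + 1|_3 = 31 ⇒ 30
(1) 30|_3 = 3^3 + 3 ↦ 4^4 + 4|_4 = 260 ⇒ 259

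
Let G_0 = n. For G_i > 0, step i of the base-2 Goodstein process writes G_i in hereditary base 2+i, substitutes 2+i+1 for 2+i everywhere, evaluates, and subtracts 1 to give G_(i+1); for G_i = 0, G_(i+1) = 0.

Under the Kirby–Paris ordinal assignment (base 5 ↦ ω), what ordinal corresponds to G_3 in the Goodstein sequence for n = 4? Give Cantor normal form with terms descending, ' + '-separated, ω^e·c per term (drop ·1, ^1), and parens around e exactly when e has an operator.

4 —HB2→ 2^2 —bump→ 3^3 = 27 —(−1)→ 26
26 —HB3→ 2·3^2 + 2·3 + 2 —bump→ 2·4^2 + 2·4 + 2 = 42 —(−1)→ 41
41 —HB4→ 2·4^2 + 2·4 + 1 —bump→ 2·5^2 + 2·5 + 1 = 61 —(−1)→ 60
60 —HB5→ 2·5^2 + 2·5 —bump→ 2·6^2 + 2·6 = 84 —(−1)→ 83

ω^2·2 + ω·2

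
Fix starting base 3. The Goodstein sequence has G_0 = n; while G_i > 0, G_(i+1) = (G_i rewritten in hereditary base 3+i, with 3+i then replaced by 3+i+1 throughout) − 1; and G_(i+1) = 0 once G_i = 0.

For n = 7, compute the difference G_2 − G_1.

7 —HB3→ 2·3 + 1 —bump→ 2·4 + 1 = 9 —(−1)→ 8
8 —HB4→ 2·4 —bump→ 2·5 = 10 —(−1)→ 9

1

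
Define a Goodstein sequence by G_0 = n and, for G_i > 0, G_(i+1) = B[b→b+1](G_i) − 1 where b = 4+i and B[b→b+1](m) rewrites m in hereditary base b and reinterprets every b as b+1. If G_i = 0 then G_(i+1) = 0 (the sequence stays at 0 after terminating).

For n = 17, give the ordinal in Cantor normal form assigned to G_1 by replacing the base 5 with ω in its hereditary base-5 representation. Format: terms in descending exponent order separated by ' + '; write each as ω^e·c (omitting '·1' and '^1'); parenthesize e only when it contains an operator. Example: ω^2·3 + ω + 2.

ω^2

step 0: 17 = 4^2 + 1; sub 5 for 4: 5^2 + 1; = 26; G_1 = 26−1 = 25
step 1: 25 = 5^2; sub 6 for 5: 6^2; = 36; G_2 = 36−1 = 35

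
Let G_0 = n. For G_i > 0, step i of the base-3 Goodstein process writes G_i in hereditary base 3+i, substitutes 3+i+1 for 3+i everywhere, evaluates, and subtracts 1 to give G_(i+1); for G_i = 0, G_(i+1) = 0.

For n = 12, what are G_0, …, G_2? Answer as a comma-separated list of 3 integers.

[0] 12 ≡ 3^2 + 3 (base 3). Lift 4: 20. −1: 19.
[1] 19 ≡ 4^2 + 3 (base 4). Lift 5: 28. −1: 27.

12, 19, 27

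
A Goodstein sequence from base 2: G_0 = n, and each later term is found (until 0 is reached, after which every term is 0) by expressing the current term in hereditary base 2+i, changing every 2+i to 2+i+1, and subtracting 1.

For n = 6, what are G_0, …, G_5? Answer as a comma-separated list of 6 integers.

G_0=6  [base 2] 2^2 + 2  →[2↦3]→  3^3 + 3 = 30  −1 ⇒ G_1=29
G_1=29  [base 3] 3^3 + 2  →[3↦4]→  4^4 + 2 = 258  −1 ⇒ G_2=257
G_2=257  [base 4] 4^4 + 1  →[4↦5]→  5^5 + 1 = 3126  −1 ⇒ G_3=3125
G_3=3125  [base 5] 5^5  →[5↦6]→  6^6 = 46656  −1 ⇒ G_4=46655
G_4=46655  [base 6] 5·6^5 + 5·6^4 + 5·6^3 + 5·6^2 + 5·6 + 5  →[6↦7]→  5·7^5 + 5·7^4 + 5·7^3 + 5·7^2 + 5·7 + 5 = 98040  −1 ⇒ G_5=98039

6, 29, 257, 3125, 46655, 98039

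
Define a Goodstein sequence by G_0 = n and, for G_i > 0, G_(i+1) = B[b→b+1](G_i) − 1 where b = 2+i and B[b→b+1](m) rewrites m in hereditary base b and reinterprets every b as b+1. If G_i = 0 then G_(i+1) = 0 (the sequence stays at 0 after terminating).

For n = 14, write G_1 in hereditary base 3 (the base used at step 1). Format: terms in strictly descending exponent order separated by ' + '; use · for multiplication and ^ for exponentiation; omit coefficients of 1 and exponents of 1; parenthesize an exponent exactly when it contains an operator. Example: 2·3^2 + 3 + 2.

step 0: 14 = 2^(2 + 1) + 2^2 + 2; sub 3 for 2: 3^(3 + 1) + 3^3 + 3; = 111; G_1 = 111−1 = 110
step 1: 110 = 3^(3 + 1) + 3^3 + 2; sub 4 for 3: 4^(4 + 1) + 4^4 + 2; = 1282; G_2 = 1282−1 = 1281

3^(3 + 1) + 3^3 + 2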